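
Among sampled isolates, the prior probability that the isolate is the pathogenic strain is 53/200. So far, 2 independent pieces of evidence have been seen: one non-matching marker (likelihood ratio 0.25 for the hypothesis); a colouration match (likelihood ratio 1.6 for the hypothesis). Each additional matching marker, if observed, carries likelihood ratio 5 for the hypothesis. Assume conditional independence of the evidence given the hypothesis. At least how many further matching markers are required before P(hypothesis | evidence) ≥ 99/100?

5

Prior odds = 0.265/0.735 = 53/147.
Combined Bayes factor of the evidence already in hand = 0.25 × 1.6 = 0.4.
Odds after that evidence = (53/147) × 0.4 = 106/735.
Target odds = 0.99/0.01 = 99.
Need 5ⁿ ≥ 99 ÷ (106/735) = 72765/106.
5⁴ = 625 falls short of 72765/106 but 5⁵ = 3125 reaches it, so n = 5.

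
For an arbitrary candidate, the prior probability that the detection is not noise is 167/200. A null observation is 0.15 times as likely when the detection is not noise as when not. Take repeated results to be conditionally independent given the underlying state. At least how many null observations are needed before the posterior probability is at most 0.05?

3

Prior odds: 0.835 ÷ 0.165 = 167/33.
Likelihood ratio per null observation = 0.15.
Target posterior odds = 0.05/0.95 = 1/19.
Need (167/33) × 0.15ⁿ ≤ 1/19, i.e. 0.15ⁿ ≤ 33/3173.
0.15² = 0.0225 is still above 33/3173 but 0.15³ = 0.003375 is at or below it, so n = 3.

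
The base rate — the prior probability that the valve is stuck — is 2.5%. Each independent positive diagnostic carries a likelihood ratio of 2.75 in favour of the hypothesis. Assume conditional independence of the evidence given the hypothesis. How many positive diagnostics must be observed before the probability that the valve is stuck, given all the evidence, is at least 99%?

Prior odds: 0.025 ÷ 0.975 = 1/39.
Likelihood ratio per positive diagnostic = 2.75.
Target odds: 0.99 ÷ 0.01 = 99.
Need (1/39) × 2.75ⁿ ≥ 99, i.e. 2.75ⁿ ≥ 3861.
2.75⁸ = 214358881/65536 falls short of 3861 but 2.75⁹ ≈8994.86 reaches it, so n = 9.

9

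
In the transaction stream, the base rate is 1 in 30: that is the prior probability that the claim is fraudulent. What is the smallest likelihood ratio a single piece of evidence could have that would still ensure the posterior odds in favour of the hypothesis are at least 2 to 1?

58

Prior odds = (1/30)/(29/30) = 1/29.
Target odds = 2.
Required Bayes factor = 2 ÷ (1/29) = 58.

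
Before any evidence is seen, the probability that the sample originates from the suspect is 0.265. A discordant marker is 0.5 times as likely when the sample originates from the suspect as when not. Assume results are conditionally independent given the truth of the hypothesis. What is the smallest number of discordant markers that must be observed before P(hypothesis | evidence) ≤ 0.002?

8

Prior odds: 0.265 ÷ 0.735 = 53/147.
Likelihood ratio per discordant marker = 0.5.
Target odds: 0.002 ÷ 0.998 = 1/499.
Require 0.5ⁿ ≤ 1/499 ÷ (53/147) = 147/26447.
0.5⁷ = 0.0078125 is still above 147/26447 but 0.5⁸ = 0.00390625 is at or below it, so n = 8.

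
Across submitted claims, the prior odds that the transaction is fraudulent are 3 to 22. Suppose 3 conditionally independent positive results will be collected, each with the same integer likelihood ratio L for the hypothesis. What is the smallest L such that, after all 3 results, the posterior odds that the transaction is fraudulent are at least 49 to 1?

8

Prior odds = 3/22.
Target odds = 49.
Need L³ ≥ 49 ÷ (3/22) = 1078/3.
7³ = 343 < 1078/3 ≤ 512 = 8³, so L = 8.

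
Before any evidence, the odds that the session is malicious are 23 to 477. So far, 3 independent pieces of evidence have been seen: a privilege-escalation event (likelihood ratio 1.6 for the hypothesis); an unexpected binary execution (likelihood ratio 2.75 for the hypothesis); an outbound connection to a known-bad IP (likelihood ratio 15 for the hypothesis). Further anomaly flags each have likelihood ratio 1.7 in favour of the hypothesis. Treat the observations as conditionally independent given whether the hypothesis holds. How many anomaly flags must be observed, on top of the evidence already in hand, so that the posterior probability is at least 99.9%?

11

Prior odds = 23/477.
Combined Bayes factor of the evidence already in hand = 1.6 × 2.75 × 15 = 66.
Odds after that evidence = (23/477) × 66 = 506/159.
Target odds = 0.999/0.001 = 999.
Need 1.7ⁿ ≥ 999 ÷ (506/159) = 158841/506.
1.7¹⁰ ≈201.599 falls short of 158841/506 but 1.7¹¹ ≈342.719 reaches it, so n = 11.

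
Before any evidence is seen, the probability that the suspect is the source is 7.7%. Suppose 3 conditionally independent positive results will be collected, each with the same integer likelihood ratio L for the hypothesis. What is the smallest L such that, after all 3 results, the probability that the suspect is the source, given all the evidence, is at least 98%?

Prior odds = 0.077/0.923 = 77/923.
Target odds = 0.98/0.02 = 49.
Need L³ ≥ 49 ÷ (77/923) = 6461/11.
8³ = 512 < 6461/11 ≤ 729 = 9³, so L = 9.

9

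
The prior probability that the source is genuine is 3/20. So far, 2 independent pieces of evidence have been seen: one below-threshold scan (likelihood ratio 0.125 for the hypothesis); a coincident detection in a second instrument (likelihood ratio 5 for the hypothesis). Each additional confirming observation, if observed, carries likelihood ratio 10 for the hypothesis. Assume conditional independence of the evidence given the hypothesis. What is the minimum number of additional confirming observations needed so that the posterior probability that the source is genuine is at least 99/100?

Prior odds = 0.15/0.85 = 3/17.
Combined Bayes factor of the evidence already in hand = 0.125 × 5 = 0.625.
Odds after that evidence = (3/17) × 0.625 = 15/136.
Target odds = 0.99/0.01 = 99.
Need 10ⁿ ≥ 99 ÷ (15/136) = 897.6.
10² = 100 falls short of 897.6 but 10³ = 1000 reaches it, so n = 3.

3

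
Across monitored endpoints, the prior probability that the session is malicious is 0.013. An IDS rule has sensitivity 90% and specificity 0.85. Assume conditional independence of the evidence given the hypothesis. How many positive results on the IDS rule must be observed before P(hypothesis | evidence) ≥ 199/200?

Prior odds = 0.013/0.987 = 13/987.
False-positive rate = 1 − 0.85 = 0.15; likelihood ratio of a positive = 0.9/0.15 = 6.
Target odds: 0.995 ÷ 0.005 = 199.
Need (13/987) × 6ⁿ ≥ 199, i.e. 6ⁿ ≥ 196413/13.
6⁵ = 7776 falls short of 196413/13 but 6⁶ = 46656 reaches it, so n = 6.

6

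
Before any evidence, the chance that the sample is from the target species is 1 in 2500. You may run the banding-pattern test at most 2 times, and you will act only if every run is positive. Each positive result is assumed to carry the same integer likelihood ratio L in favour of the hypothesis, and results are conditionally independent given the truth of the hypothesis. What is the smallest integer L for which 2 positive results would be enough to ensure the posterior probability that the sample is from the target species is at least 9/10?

150

Prior odds = 0.0004/0.9996 = 1/2499.
Target odds = 0.9/0.1 = 9.
Need L² ≥ 9 ÷ (1/2499) = 22491.
149² = 22201 < 22491 ≤ 22500 = 150², so L = 150.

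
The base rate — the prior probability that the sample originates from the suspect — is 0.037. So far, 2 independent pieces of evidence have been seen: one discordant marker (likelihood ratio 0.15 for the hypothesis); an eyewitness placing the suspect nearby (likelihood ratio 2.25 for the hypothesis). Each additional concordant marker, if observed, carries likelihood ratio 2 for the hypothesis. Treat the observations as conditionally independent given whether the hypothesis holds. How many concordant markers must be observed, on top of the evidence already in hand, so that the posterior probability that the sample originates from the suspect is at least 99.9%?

17

Prior odds = 0.037/0.963 = 37/963.
Combined Bayes factor of the evidence already in hand = 0.15 × 2.25 = 0.3375.
Odds after that evidence = (37/963) × 0.3375 = 111/8560.
Target odds = 0.999/0.001 = 999.
Need 2ⁿ ≥ 999 ÷ (111/8560) = 77040.
2¹⁶ = 65536 falls short of 77040 but 2¹⁷ = 131072 reaches it, so n = 17.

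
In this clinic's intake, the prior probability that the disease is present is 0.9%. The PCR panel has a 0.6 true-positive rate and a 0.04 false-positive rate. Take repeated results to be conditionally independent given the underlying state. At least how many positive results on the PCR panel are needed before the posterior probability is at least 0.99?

4

Prior odds = 0.009/0.991 = 9/991.
Likelihood ratio of a positive result = 0.6/0.04 = 15.
Target posterior odds = 0.99/0.01 = 99.
Require 15ⁿ ≥ 99 ÷ (9/991) = 10901.
15³ = 3375 falls short of 10901 but 15⁴ = 50625 reaches it, so n = 4.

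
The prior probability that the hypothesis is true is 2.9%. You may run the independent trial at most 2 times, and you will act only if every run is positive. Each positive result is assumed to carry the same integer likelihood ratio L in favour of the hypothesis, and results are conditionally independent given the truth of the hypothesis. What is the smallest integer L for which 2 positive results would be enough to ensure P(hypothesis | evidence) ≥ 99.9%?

Prior odds = 0.029/0.971 = 29/971.
Target odds = 0.999/0.001 = 999.
Need L² ≥ 999 ÷ (29/971) = 970029/29.
182² = 33124 < 970029/29 ≤ 33489 = 183², so L = 183.

183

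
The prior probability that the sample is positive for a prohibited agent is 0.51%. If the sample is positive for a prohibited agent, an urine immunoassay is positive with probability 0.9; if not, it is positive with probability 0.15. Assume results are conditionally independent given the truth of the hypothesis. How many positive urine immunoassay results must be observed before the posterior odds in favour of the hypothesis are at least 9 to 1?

Prior odds = 0.0051/0.9949 = 51/9949.
Likelihood ratio of a positive = 0.9/0.15 = 6.
Target odds = 9.
Need (51/9949) × 6ⁿ ≥ 9, i.e. 6ⁿ ≥ 29847/17.
6⁴ = 1296 falls short of 29847/17 but 6⁵ = 7776 reaches it, so n = 5.

5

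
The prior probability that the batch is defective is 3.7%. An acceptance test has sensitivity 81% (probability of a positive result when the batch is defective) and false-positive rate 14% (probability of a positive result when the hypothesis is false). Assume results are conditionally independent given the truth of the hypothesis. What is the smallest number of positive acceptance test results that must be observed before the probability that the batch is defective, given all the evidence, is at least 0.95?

4

Prior odds: 0.037 ÷ 0.963 = 37/963.
Likelihood ratio of a positive result = 0.81/0.14 = 81/14.
Target posterior odds = 0.95/0.05 = 19.
Require (81/14)ⁿ ≥ 19 ÷ (37/963) = 18297/37.
(81/14)³ = 531441/2744 falls short of 18297/37 but (81/14)⁴ = 43046721/38416 reaches it, so n = 4.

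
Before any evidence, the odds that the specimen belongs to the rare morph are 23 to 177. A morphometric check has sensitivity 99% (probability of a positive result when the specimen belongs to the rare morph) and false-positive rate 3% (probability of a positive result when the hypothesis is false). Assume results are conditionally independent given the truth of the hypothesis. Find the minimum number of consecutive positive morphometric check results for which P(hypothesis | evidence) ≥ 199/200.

Prior odds = 23/177.
Likelihood ratio of a positive result = 0.99/0.03 = 33.
Target odds: 0.995 ÷ 0.005 = 199.
Require 33ⁿ ≥ 199 ÷ (23/177) = 35223/23.
33² = 1089 falls short of 35223/23 but 33³ = 35937 reaches it, so n = 3.

3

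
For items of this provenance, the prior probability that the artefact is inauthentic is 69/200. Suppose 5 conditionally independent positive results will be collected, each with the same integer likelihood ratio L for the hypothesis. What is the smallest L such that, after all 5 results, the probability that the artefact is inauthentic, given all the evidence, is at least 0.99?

Prior odds = 0.345/0.655 = 69/131.
Target odds = 0.99/0.01 = 99.
Need L⁵ ≥ 99 ÷ (69/131) = 4323/23.
2⁵ = 32 < 4323/23 ≤ 243 = 3⁵, so L = 3.

3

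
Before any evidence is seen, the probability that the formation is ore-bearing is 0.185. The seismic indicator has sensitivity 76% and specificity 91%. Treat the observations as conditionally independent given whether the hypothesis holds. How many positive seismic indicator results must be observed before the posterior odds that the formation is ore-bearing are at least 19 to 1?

3

Prior odds: 0.185 ÷ 0.815 = 37/163.
False-positive rate = 1 − 0.91 = 0.09; likelihood ratio of a positive = 0.76/0.09 = 76/9.
Target odds = 19.
Need (37/163) × (76/9)ⁿ ≥ 19, i.e. (76/9)ⁿ ≥ 3097/37.
(76/9)² = 5776/81 falls short of 3097/37 but (76/9)³ = 438976/729 reaches it, so n = 3.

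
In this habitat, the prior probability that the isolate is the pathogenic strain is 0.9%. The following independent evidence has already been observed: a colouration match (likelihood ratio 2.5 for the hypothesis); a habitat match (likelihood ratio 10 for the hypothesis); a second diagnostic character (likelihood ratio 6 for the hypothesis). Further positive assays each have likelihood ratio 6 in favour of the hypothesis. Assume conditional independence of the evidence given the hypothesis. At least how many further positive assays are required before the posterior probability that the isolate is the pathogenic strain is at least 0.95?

Prior odds = 0.009/0.991 = 9/991.
Combined Bayes factor of the evidence already in hand = 2.5 × 10 × 6 = 150.
Odds after that evidence = (9/991) × 150 = 1350/991.
Target odds = 0.95/0.05 = 19.
Need 6ⁿ ≥ 19 ÷ (1350/991) = 18829/1350.
6¹ = 6 falls short of 18829/1350 but 6² = 36 reaches it, so n = 2.

2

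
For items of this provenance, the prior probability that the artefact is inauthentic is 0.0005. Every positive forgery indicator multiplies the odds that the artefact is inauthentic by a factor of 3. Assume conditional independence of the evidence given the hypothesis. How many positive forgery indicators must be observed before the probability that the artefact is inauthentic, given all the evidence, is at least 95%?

10

Prior odds = 0.0005/0.9995 = 1/1999.
Likelihood ratio per positive forgery indicator = 3.
Target posterior odds = 0.95/0.05 = 19.
Require 3ⁿ ≥ 19 ÷ (1/1999) = 37981.
3⁹ = 19683 falls short of 37981 but 3¹⁰ = 59049 reaches it, so n = 10.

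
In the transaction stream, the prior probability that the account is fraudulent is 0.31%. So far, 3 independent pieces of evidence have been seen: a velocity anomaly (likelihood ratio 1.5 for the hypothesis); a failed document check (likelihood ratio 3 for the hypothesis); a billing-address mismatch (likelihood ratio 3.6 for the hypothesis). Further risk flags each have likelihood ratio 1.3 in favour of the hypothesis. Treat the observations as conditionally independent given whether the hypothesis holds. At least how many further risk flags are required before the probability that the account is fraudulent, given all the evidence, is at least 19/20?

23

Prior odds = 0.0031/0.9969 = 31/9969.
Combined Bayes factor of the evidence already in hand = 1.5 × 3 × 3.6 = 16.2.
Odds after that evidence = (31/9969) × 16.2 = 837/16615.
Target odds = 0.95/0.05 = 19.
Need 1.3ⁿ ≥ 19 ÷ (837/16615) = 315685/837.
1.3²² ≈321.184 falls short of 315685/837 but 1.3²³ ≈417.539 reaches it, so n = 23.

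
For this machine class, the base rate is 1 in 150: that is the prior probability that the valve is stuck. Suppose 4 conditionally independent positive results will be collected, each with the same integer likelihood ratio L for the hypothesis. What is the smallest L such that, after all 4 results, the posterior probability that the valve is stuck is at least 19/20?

8

Prior odds = (1/150)/(149/150) = 1/149.
Target odds = 0.95/0.05 = 19.
Need L⁴ ≥ 19 ÷ (1/149) = 2831.
7⁴ = 2401 < 2831 ≤ 4096 = 8⁴, so L = 8.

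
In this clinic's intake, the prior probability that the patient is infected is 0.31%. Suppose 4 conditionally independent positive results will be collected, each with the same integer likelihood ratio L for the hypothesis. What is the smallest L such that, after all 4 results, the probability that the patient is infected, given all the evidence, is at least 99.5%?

16

Prior odds = 0.0031/0.9969 = 31/9969.
Target odds = 0.995/0.005 = 199.
Need L⁴ ≥ 199 ÷ (31/9969) = 1983831/31.
15⁴ = 50625 < 1983831/31 ≤ 65536 = 16⁴, so L = 16.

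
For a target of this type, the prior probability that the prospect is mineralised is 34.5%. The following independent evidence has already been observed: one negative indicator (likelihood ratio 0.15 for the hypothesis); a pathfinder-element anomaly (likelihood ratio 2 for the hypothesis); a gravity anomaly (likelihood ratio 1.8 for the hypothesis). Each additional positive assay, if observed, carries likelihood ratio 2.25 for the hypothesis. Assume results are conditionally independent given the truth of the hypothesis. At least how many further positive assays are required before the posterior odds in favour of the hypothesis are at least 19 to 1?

6

Prior odds = 0.345/0.655 = 69/131.
Combined Bayes factor of the evidence already in hand = 0.15 × 2 × 1.8 = 0.54.
Odds after that evidence = (69/131) × 0.54 = 1863/6550.
Target odds = 19.
Need 2.25ⁿ ≥ 19 ÷ (1863/6550) = 124450/1863.
2.25⁵ = 59049/1024 falls short of 124450/1863 but 2.25⁶ = 531441/4096 reaches it, so n = 6.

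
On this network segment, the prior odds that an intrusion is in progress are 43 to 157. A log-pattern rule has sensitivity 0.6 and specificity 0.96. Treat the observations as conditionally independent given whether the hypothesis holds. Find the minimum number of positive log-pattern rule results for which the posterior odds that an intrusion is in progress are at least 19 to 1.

2

Prior odds = 43/157.
False-positive rate = 1 − 0.96 = 0.04; likelihood ratio of a positive = 0.6/0.04 = 15.
Target odds = 19.
Need (43/157) × 15ⁿ ≥ 19, i.e. 15ⁿ ≥ 2983/43.
15¹ = 15 falls short of 2983/43 but 15² = 225 reaches it, so n = 2.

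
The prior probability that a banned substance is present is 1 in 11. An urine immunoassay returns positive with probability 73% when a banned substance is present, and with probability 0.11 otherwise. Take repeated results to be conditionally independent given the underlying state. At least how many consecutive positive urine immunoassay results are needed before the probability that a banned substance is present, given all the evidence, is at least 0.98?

Prior odds = (1/11)/(10/11) = 0.1.
Likelihood ratio of a positive result = 0.73/0.11 = 73/11.
Target odds: 0.98 ÷ 0.02 = 49.
Require (73/11)ⁿ ≥ 49 ÷ 0.1 = 490.
(73/11)³ = 389017/1331 falls short of 490 but (73/11)⁴ = 28398241/14641 reaches it, so n = 4.

4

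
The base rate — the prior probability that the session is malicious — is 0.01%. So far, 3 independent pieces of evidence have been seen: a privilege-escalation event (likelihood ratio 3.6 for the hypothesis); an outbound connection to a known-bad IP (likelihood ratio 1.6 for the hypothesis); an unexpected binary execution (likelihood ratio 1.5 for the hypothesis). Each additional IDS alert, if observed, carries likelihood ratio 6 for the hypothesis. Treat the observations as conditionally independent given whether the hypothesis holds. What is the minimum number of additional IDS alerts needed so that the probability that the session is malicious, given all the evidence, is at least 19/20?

Prior odds = 0.0001/0.9999 = 1/9999.
Combined Bayes factor of the evidence already in hand = 3.6 × 1.6 × 1.5 = 8.64.
Odds after that evidence = (1/9999) × 8.64 = 24/27775.
Target odds = 0.95/0.05 = 19.
Need 6ⁿ ≥ 19 ÷ (24/27775) = 527725/24.
6⁵ = 7776 falls short of 527725/24 but 6⁶ = 46656 reaches it, so n = 6.

6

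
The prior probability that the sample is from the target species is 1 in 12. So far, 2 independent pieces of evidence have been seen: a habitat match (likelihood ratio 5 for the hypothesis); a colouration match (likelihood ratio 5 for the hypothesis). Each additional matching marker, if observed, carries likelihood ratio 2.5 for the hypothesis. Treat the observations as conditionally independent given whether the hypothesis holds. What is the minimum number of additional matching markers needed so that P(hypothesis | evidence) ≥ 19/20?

Prior odds = (1/12)/(11/12) = 1/11.
Combined Bayes factor of the evidence already in hand = 5 × 5 = 25.
Odds after that evidence = (1/11) × 25 = 25/11.
Target odds = 0.95/0.05 = 19.
Need 2.5ⁿ ≥ 19 ÷ (25/11) = 8.36.
2.5² = 6.25 falls short of 8.36 but 2.5³ = 15.625 reaches it, so n = 3.

3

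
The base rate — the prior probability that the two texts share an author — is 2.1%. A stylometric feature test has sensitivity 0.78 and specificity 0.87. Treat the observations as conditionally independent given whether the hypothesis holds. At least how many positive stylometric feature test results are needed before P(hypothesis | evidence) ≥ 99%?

Prior odds: 0.021 ÷ 0.979 = 21/979.
False-positive rate = 1 − 0.87 = 0.13; likelihood ratio of a positive = 0.78/0.13 = 6.
Target odds: 0.99 ÷ 0.01 = 99.
Need (21/979) × 6ⁿ ≥ 99, i.e. 6ⁿ ≥ 32307/7.
6⁴ = 1296 falls short of 32307/7 but 6⁵ = 7776 reaches it, so n = 5.

5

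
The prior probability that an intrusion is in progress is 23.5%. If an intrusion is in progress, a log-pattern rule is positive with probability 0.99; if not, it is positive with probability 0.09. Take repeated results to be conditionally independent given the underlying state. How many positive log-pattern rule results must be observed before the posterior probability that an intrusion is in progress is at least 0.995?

Prior odds: 0.235 ÷ 0.765 = 47/153.
Likelihood ratio of a positive = 0.99/0.09 = 11.
Target posterior odds = 0.995/0.005 = 199.
Require 11ⁿ ≥ 199 ÷ (47/153) = 30447/47.
11² = 121 falls short of 30447/47 but 11³ = 1331 reaches it, so n = 3.

3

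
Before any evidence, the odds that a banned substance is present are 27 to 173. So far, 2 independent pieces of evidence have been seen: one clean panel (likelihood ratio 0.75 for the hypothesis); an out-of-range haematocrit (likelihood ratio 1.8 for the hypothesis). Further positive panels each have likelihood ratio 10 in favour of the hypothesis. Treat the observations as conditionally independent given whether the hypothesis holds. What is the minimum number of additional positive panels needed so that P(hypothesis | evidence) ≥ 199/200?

Prior odds = 27/173.
Combined Bayes factor of the evidence already in hand = 0.75 × 1.8 = 1.35.
Odds after that evidence = (27/173) × 1.35 = 729/3460.
Target odds = 0.995/0.005 = 199.
Need 10ⁿ ≥ 199 ÷ (729/3460) = 688540/729.
10² = 100 falls short of 688540/729 but 10³ = 1000 reaches it, so n = 3.

3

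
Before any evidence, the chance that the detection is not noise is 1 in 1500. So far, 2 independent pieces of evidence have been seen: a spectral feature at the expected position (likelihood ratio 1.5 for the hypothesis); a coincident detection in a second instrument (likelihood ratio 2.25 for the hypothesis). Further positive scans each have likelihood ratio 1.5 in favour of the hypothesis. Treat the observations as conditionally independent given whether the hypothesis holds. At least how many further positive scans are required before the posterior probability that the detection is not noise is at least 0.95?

23

Prior odds = (1/1500)/(1499/1500) = 1/1499.
Combined Bayes factor of the evidence already in hand = 1.5 × 2.25 = 3.375.
Odds after that evidence = (1/1499) × 3.375 = 27/11992.
Target odds = 0.95/0.05 = 19.
Need 1.5ⁿ ≥ 19 ÷ (27/11992) = 227848/27.
1.5²² ≈7481.83 falls short of 227848/27 but 1.5²³ ≈11222.7 reaches it, so n = 23.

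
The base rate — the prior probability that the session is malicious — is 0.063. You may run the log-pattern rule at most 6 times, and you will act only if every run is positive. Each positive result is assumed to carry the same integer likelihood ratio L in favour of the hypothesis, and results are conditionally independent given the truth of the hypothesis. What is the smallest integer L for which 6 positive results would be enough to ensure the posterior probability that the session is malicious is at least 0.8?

2

Prior odds = 0.063/0.937 = 63/937.
Target odds = 0.8/0.2 = 4.
Need L⁶ ≥ 4 ÷ (63/937) = 3748/63.
1⁶ = 1 < 3748/63 ≤ 64 = 2⁶, so L = 2.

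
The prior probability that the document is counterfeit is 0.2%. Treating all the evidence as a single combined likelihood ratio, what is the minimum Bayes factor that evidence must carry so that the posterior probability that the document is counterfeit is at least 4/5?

Prior odds = 0.002/0.998 = 1/499.
Target odds = 0.8/0.2 = 4.
Required Bayes factor = 4 ÷ (1/499) = 1996.

1996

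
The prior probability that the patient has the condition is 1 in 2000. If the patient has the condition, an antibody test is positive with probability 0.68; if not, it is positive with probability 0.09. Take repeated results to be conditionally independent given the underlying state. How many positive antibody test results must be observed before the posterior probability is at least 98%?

6

Prior odds = 0.0005/0.9995 = 1/1999.
Likelihood ratio of a positive = 0.68/0.09 = 68/9.
Target posterior odds = 0.98/0.02 = 49.
Need (1/1999) × (68/9)ⁿ ≥ 49, i.e. (68/9)ⁿ ≥ 97951.
(68/9)⁵ ≈24622.5 falls short of 97951 but (68/9)⁶ ≈186037 reaches it, so n = 6.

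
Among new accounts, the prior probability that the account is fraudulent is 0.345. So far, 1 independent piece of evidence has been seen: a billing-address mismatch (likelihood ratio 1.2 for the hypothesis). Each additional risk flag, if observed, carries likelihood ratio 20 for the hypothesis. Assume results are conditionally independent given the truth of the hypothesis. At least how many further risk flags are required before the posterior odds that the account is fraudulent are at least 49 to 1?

2

Prior odds = 0.345/0.655 = 69/131.
Bayes factor of the evidence already in hand = 1.2.
Odds after that evidence = (69/131) × 1.2 = 414/655.
Target odds = 49.
Need 20ⁿ ≥ 49 ÷ (414/655) = 32095/414.
20¹ = 20 falls short of 32095/414 but 20² = 400 reaches it, so n = 2.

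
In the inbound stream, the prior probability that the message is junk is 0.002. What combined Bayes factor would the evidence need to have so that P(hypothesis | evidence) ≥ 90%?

4491

Prior odds = 0.002/0.998 = 1/499.
Target odds = 0.9/0.1 = 9.
Required Bayes factor = 9 ÷ (1/499) = 4491.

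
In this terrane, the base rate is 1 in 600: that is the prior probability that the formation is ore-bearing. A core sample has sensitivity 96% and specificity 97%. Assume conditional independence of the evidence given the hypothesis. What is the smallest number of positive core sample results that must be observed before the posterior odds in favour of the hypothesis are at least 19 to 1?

3

Prior odds: (1/600) ÷ (599/600) = 1/599.
False-positive rate = 1 − 0.97 = 0.03; likelihood ratio of a positive = 0.96/0.03 = 32.
Target odds = 19.
Need (1/599) × 32ⁿ ≥ 19, i.e. 32ⁿ ≥ 11381.
32² = 1024 falls short of 11381 but 32³ = 32768 reaches it, so n = 3.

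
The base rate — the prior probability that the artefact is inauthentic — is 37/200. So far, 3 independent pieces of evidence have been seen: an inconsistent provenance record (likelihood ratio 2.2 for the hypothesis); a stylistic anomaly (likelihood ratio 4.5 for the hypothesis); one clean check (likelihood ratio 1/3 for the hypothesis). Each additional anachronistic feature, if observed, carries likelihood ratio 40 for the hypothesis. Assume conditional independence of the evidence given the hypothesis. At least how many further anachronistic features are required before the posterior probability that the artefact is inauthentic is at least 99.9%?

Prior odds = 0.185/0.815 = 37/163.
Combined Bayes factor of the evidence already in hand = 2.2 × 4.5 × (1/3) = 3.3.
Odds after that evidence = (37/163) × 3.3 = 1221/1630.
Target odds = 0.999/0.001 = 999.
Need 40ⁿ ≥ 999 ÷ (1221/1630) = 14670/11.
40¹ = 40 falls short of 14670/11 but 40² = 1600 reaches it, so n = 2.

2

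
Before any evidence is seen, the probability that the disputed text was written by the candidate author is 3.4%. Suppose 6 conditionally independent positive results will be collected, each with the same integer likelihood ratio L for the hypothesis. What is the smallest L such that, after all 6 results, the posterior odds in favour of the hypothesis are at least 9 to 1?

Prior odds = 0.034/0.966 = 17/483.
Target odds = 9.
Need L⁶ ≥ 9 ÷ (17/483) = 4347/17.
2⁶ = 64 < 4347/17 ≤ 729 = 3⁶, so L = 3.

3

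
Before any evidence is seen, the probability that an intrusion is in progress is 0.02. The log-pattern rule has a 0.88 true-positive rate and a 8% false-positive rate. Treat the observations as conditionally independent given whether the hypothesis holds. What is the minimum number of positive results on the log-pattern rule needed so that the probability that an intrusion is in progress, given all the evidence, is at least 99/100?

4

Prior odds = 0.02/0.98 = 1/49.
Likelihood ratio of a positive result = 0.88/0.08 = 11.
Target odds: 0.99 ÷ 0.01 = 99.
Need (1/49) × 11ⁿ ≥ 99, i.e. 11ⁿ ≥ 4851.
11³ = 1331 falls short of 4851 but 11⁴ = 14641 reaches it, so n = 4.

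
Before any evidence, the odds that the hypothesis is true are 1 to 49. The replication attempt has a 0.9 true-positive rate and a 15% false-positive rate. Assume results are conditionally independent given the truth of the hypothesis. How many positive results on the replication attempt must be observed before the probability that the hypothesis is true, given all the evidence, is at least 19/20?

Prior odds = 1/49.
Likelihood ratio of a positive result = 0.9/0.15 = 6.
Target odds: 0.95 ÷ 0.05 = 19.
Need (1/49) × 6ⁿ ≥ 19, i.e. 6ⁿ ≥ 931.
6³ = 216 falls short of 931 but 6⁴ = 1296 reaches it, so n = 4.

4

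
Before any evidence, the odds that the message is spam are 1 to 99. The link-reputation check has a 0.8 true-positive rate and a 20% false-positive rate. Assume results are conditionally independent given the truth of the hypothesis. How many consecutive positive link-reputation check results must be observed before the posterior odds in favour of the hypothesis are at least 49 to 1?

Prior odds = 1/99.
Likelihood ratio of a positive result = 0.8/0.2 = 4.
Target odds = 49.
Require 4ⁿ ≥ 49 ÷ (1/99) = 4851.
4⁶ = 4096 falls short of 4851 but 4⁷ = 16384 reaches it, so n = 7.

7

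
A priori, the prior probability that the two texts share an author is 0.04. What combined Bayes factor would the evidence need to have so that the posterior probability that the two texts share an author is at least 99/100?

Prior odds = 0.04/0.96 = 1/24.
Target odds = 0.99/0.01 = 99.
Required Bayes factor = 99 ÷ (1/24) = 2376.

2376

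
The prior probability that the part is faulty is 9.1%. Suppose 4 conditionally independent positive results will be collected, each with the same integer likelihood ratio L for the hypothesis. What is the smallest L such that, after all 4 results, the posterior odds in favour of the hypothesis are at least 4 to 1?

Prior odds = 0.091/0.909 = 91/909.
Target odds = 4.
Need L⁴ ≥ 4 ÷ (91/909) = 3636/91.
2⁴ = 16 < 3636/91 ≤ 81 = 3⁴, so L = 3.

3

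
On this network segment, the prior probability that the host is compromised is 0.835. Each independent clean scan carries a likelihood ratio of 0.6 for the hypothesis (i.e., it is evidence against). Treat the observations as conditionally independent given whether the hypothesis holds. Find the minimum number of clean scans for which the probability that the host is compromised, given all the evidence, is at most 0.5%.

14

Prior odds: 0.835 ÷ 0.165 = 167/33.
Likelihood ratio per clean scan = 0.6.
Target odds: 0.005 ÷ 0.995 = 1/199.
Need (167/33) × 0.6ⁿ ≤ 1/199, i.e. 0.6ⁿ ≤ 33/33233.
0.6¹³ ≈0.00130607 is still above 33/33233 but 0.6¹⁴ ≈0.000783642 is at or below it, so n = 14.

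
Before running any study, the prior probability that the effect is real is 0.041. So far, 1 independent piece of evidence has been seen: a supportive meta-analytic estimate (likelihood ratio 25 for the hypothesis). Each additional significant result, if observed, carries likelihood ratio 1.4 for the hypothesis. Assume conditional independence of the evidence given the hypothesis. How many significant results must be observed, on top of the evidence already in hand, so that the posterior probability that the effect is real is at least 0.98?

Prior odds = 0.041/0.959 = 41/959.
Bayes factor of the evidence already in hand = 25.
Odds after that evidence = (41/959) × 25 = 1025/959.
Target odds = 0.98/0.02 = 49.
Need 1.4ⁿ ≥ 49 ÷ (1025/959) = 46991/1025.
1.4¹¹ ≈40.4957 falls short of 46991/1025 but 1.4¹² ≈56.6939 reaches it, so n = 12.

12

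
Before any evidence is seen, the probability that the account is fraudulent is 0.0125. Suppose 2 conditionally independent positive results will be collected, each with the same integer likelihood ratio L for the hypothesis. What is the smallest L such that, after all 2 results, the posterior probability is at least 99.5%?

Prior odds = 0.0125/0.9875 = 1/79.
Target odds = 0.995/0.005 = 199.
Need L² ≥ 199 ÷ (1/79) = 15721.
125² = 15625 < 15721 ≤ 15876 = 126², so L = 126.

126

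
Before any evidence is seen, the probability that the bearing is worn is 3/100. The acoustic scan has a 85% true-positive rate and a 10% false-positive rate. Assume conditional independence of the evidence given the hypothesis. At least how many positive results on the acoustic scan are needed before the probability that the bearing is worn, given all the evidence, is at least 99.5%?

5

Prior odds = 0.03/0.97 = 3/97.
Likelihood ratio of a positive result = 0.85/0.1 = 8.5.
Target odds: 0.995 ÷ 0.005 = 199.
Require 8.5ⁿ ≥ 199 ÷ (3/97) = 19303/3.
8.5⁴ = 5220.0625 falls short of 19303/3 but 8.5⁵ = 44370.53125 reaches it, so n = 5.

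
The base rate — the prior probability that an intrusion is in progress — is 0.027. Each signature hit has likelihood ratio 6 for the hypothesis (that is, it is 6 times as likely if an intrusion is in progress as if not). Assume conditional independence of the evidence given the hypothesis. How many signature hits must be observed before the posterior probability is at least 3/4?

3

Prior odds: 0.027 ÷ 0.973 = 27/973.
Likelihood ratio per signature hit = 6.
Target odds: 0.75 ÷ 0.25 = 3.
Need (27/973) × 6ⁿ ≥ 3, i.e. 6ⁿ ≥ 973/9.
6² = 36 falls short of 973/9 but 6³ = 216 reaches it, so n = 3.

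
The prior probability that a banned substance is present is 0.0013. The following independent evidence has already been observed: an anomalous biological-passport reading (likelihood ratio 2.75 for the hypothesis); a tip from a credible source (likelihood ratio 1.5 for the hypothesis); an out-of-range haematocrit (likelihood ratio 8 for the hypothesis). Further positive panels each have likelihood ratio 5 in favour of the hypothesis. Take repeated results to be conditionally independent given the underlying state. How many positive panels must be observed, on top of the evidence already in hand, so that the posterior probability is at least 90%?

4

Prior odds = 0.0013/0.9987 = 13/9987.
Combined Bayes factor of the evidence already in hand = 2.75 × 1.5 × 8 = 33.
Odds after that evidence = (13/9987) × 33 = 143/3329.
Target odds = 0.9/0.1 = 9.
Need 5ⁿ ≥ 9 ÷ (143/3329) = 29961/143.
5³ = 125 falls short of 29961/143 but 5⁴ = 625 reaches it, so n = 4.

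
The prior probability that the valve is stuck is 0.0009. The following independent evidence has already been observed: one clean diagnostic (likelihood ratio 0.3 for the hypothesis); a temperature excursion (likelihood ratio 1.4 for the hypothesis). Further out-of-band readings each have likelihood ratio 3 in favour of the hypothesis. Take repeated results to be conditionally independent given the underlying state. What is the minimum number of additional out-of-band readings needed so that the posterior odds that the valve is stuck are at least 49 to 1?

11

Prior odds = 0.0009/0.9991 = 9/9991.
Combined Bayes factor of the evidence already in hand = 0.3 × 1.4 = 0.42.
Odds after that evidence = (9/9991) × 0.42 = 189/499550.
Target odds = 49.
Need 3ⁿ ≥ 49 ÷ (189/499550) = 3496850/27.
3¹⁰ = 59049 falls short of 3496850/27 but 3¹¹ = 177147 reaches it, so n = 11.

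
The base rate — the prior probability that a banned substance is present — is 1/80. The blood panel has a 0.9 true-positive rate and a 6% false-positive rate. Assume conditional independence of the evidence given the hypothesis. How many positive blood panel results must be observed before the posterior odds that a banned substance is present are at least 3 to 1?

3

Prior odds: 0.0125 ÷ 0.9875 = 1/79.
Likelihood ratio of a positive result = 0.9/0.06 = 15.
Target odds = 3.
Need (1/79) × 15ⁿ ≥ 3, i.e. 15ⁿ ≥ 237.
15² = 225 falls short of 237 but 15³ = 3375 reaches it, so n = 3.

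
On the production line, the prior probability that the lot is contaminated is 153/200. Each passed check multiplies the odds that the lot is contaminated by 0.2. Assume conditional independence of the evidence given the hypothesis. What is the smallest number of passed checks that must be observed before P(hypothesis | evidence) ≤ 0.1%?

6

Prior odds = 0.765/0.235 = 153/47.
Likelihood ratio per passed check = 0.2.
Target odds: 0.001 ÷ 0.999 = 1/999.
Require 0.2ⁿ ≤ 1/999 ÷ (153/47) = 47/152847.
0.2⁵ = 0.00032 is still above 47/152847 but 0.2⁶ = 1/15625 is at or below it, so n = 6.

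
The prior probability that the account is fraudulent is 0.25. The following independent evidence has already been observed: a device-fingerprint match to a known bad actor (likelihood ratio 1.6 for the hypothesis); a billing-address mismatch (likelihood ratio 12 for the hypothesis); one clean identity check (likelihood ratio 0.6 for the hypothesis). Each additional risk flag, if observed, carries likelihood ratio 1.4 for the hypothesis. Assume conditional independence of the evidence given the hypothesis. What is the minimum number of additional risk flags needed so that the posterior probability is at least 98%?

Prior odds = 0.25/0.75 = 1/3.
Combined Bayes factor of the evidence already in hand = 1.6 × 12 × 0.6 = 11.52.
Odds after that evidence = (1/3) × 11.52 = 3.84.
Target odds = 0.98/0.02 = 49.
Need 1.4ⁿ ≥ 49 ÷ 3.84 = 1225/96.
1.4⁷ = 823543/78125 falls short of 1225/96 but 1.4⁸ = 5764801/390625 reaches it, so n = 8.

8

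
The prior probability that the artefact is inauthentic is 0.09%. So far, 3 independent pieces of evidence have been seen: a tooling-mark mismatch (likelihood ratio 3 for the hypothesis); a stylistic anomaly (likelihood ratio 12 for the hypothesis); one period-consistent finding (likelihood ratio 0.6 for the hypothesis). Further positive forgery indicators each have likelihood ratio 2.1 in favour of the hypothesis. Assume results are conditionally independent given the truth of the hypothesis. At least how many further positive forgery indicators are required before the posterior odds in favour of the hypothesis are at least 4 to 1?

8

Prior odds = 0.0009/0.9991 = 9/9991.
Combined Bayes factor of the evidence already in hand = 3 × 12 × 0.6 = 21.6.
Odds after that evidence = (9/9991) × 21.6 = 972/49955.
Target odds = 4.
Need 2.1ⁿ ≥ 4 ÷ (972/49955) = 49955/243.
2.1⁷ ≈180.109 falls short of 49955/243 but 2.1⁸ ≈378.229 reaches it, so n = 8.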